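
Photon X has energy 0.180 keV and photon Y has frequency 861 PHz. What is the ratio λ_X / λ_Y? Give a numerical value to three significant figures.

19.8

λ_X = 6.888e-9 m (from energy = 0.180 keV, via λ = hc/E).
λ_Y = 3.482e-10 m (from frequency = 861 PHz, via λ = c/f).
Ratio = 6.888e-9 / 3.482e-10 = 19.8.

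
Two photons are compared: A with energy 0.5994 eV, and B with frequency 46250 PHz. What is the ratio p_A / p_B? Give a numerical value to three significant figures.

3.13 × 10^-6

p_A = 3.203 × 10^-28 kg·m/s (from energy = 0.5994 eV, via p = E/c).
p_B = 1.022 × 10^-22 kg·m/s (from frequency = 46250 PHz, via p = hf/c).
Ratio = 3.203 × 10^-28 / 1.022 × 10^-22 = 3.13 × 10^-6.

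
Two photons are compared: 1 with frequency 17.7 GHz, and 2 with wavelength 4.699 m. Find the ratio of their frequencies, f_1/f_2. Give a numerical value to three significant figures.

277

f_1 = 1.770e10 Hz (from frequency = 17.7 GHz, via f given directly).
f_2 = 6.380e7 Hz (from wavelength = 4.699 m, via f = c/λ).
Ratio = 1.770e10 / 6.380e7 = 277.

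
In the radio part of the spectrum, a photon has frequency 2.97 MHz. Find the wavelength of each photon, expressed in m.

Use c = 2.99792458e8 m/s.
Convert to SI: f = 2.97 MHz = 2.97e6 Hz.
The photon relation is λ = c/f, giving λ = 100.9 m.
So λ ≈ 101 m.

101 m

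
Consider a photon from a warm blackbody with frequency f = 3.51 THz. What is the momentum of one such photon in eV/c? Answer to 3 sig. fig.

In SI units: f = 3.51 THz = 3.51 × 10^12 Hz.
For a photon p = hf/c, so p = 7.758 × 10^-30 kg·m/s.
Converting to eV/c: p = 0.01452 eV/c ≈ 0.0145 eV/c.

0.0145 eV/c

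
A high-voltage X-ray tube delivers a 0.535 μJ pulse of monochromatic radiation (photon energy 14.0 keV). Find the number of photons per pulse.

Per-photon energy: E = 2.243 × 10^-15 J (from energy = 14.0 keV).
N = E_total / E_photon = 5.35 × 10^-7 J / 2.243 × 10^-15 J = 2.39 × 10^8.

2.39 × 10^8 photons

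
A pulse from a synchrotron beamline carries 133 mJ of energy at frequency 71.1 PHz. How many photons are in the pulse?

Per-photon energy: E = 4.711e-17 J (from frequency = 71.1 PHz).
N = E_total / E_photon = 0.133 J / 4.711e-17 J = 2.82e15.

2.82e15 photons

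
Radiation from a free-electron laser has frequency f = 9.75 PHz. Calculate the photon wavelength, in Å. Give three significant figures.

307 Å

Take c = 2.99792458e8 m/s.
In SI units: f = 9.75 PHz = 9.75e15 Hz.
For a photon λ = c/f, so λ = 3.075e-8 m.
Converting to Å: λ = 307.5 Å ≈ 307 Å.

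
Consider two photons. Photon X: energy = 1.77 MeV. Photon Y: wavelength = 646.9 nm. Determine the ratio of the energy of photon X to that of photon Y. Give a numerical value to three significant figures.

E_X = 2.836·10^-13 J (from energy = 1.77 MeV, via E given directly).
E_Y = 3.071·10^-19 J (from wavelength = 646.9 nm, via E = hc/λ).
Ratio = 2.836·10^-13 / 3.071·10^-19 = 9.24·10^5.

9.24·10^5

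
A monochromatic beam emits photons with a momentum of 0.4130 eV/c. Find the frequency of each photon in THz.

99.9 THz

In SI units: p = 0.4130 eV/c = 2.2072 × 10^-28 kg·m/s.
Apply f = pc/h: f = 9.986 × 10^13 Hz.
Converting to THz: f = 99.86 THz ≈ 99.9 THz.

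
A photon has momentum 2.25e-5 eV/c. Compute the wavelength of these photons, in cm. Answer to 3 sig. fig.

5.51 cm

(h = 6.62607015e-34 J·s, c = 2.99792458e8 m/s, 1 eV = 1.602176634e-19 J.)
First convert: p = 2.25e-5 eV/c = 1.2025e-32 kg·m/s.
The photon relation is λ = h/p, giving λ = 0.05510 m.
Converting to cm: λ = 5.510 cm ≈ 5.51 cm.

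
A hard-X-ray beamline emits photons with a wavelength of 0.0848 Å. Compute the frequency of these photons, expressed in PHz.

3.54e4 PHz

Use c = 2.99792458e8 m/s.
Convert to SI: λ = 0.0848 Å = 8.48e-12 m.
Since f = c/λ for a photon, f = 3.535e19 Hz.
Converting to PHz: f = 35350 PHz ≈ 3.54e4 PHz.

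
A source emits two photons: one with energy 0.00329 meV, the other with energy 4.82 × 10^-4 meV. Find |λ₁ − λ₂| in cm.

220 cm

Using λ = hc/E: λ₁ = 0.3769 m, λ₂ = 2.572 m.
|Δλ| = |0.3769 − 2.572| = 2.20 m = 220 cm.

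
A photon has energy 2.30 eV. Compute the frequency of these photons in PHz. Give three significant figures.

First convert: E = 2.30 eV = 3.6850·10^-19 J.
Apply f = E/h: f = 5.561·10^14 Hz.
Converting to PHz: f = 0.5561 PHz ≈ 0.556 PHz.

0.556 PHz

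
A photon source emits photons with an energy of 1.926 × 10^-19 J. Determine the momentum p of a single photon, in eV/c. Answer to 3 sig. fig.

1.20 eV/c

The photon relation is p = E/c, giving p = 6.424 × 10^-28 kg·m/s.
Converting to eV/c: p = 1.202 eV/c ≈ 1.20 eV/c.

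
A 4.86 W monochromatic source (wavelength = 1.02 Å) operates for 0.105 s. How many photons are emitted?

Total energy: E_total = P·t = 4.86 × 0.105 = 0.5103 J.
Per-photon energy: E = 1.947e-15 J.
N = E_total / E_photon = 2.62e14.

2.62e14 photons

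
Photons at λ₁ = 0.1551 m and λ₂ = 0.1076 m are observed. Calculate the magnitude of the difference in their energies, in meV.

3.53e-3 meV

Using E = hc/λ: E₁ = 1.2808e-24 J, E₂ = 1.8461e-24 J.
|ΔE| = |1.2808e-24 − 1.8461e-24| = 5.65e-25 J = 3.53e-3 meV.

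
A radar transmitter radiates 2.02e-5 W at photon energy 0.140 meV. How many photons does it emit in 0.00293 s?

2.64e15 photons

Total energy: E_total = P·t = 2.02e-5 × 0.00293 = 5.919e-8 J.
Per-photon energy: E = 2.243e-23 J.
N = E_total / E_photon = 2.64e15.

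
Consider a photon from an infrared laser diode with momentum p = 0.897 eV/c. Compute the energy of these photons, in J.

Use c = 2.99792458e8 m/s, 1 eV = 1.602176634e-19 J.
In SI units: p = 0.897 eV/c = 4.7938e-28 kg·m/s.
Since E = pc for a photon, E = 1.437e-19 J.
So E ≈ 1.44e-19 J.

1.44e-19 J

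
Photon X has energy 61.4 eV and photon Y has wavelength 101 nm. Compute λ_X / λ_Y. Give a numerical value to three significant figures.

0.200

λ_X = 2.019e-8 m (from energy = 61.4 eV, via λ = hc/E).
λ_Y = 1.010e-7 m (from wavelength = 101 nm, via λ given directly).
Ratio = 2.019e-8 / 1.010e-7 = 0.200.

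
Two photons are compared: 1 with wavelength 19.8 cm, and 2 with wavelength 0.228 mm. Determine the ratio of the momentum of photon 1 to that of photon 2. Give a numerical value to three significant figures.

1.15 × 10^-3

p_1 = 3.347 × 10^-33 kg·m/s (from wavelength = 19.8 cm, via p = h/λ).
p_2 = 2.906 × 10^-30 kg·m/s (from wavelength = 0.228 mm, via p = h/λ).
Ratio = 3.347 × 10^-33 / 2.906 × 10^-30 = 1.15 × 10^-3.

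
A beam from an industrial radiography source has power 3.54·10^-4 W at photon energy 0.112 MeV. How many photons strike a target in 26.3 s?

Total energy: E_total = P·t = 3.54·10^-4 × 26.3 = 0.009310 J.
Per-photon energy: E = 1.794·10^-14 J.
N = E_total / E_photon = 5.19·10^11.

5.19·10^11 photons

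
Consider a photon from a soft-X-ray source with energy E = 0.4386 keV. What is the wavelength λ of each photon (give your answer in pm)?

Take h = 6.62607015e-34 J·s, c = 2.99792458e8 m/s, 1 eV = 1.602176634e-19 J.
First convert: E = 0.4386 keV = 7.0271e-17 J.
The photon relation is λ = hc/E, giving λ = 2.827e-9 m.
Converting to pm: λ = 2827 pm ≈ 2830 pm.

2830 pm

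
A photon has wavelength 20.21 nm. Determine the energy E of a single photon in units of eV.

61.3 eV

In SI units: λ = 20.21 nm = 2.021 × 10^-8 m.
Apply E = hc/λ: E = 9.829 × 10^-18 J.
Converting to eV: E = 61.35 eV ≈ 61.3 eV.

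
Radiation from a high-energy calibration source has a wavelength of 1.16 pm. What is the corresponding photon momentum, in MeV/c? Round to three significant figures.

First convert: λ = 1.16 pm = 1.16e-12 m.
Since p = h/λ for a photon, p = 5.712e-22 kg·m/s.
Converting to MeV/c: p = 1.069 MeV/c ≈ 1.07 MeV/c.

1.07 MeV/c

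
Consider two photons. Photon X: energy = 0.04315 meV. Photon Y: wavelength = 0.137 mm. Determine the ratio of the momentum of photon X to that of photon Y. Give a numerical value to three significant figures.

p_X = 2.306·10^-32 kg·m/s (from energy = 0.04315 meV, via p = E/c).
p_Y = 4.837·10^-30 kg·m/s (from wavelength = 0.137 mm, via p = h/λ).
Ratio = 2.306·10^-32 / 4.837·10^-30 = 4.77·10^-3.

4.77·10^-3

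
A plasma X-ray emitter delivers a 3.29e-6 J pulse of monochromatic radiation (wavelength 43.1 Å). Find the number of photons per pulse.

7.14e10 photons

Per-photon energy: E = 4.609e-17 J (from wavelength = 43.1 Å).
N = E_total / E_photon = 3.29e-6 J / 4.609e-17 J = 7.14e10.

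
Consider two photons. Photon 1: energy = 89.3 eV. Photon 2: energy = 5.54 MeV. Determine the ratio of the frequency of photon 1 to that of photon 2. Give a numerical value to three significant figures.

1.61e-5

f_1 = 2.159e16 Hz (from energy = 89.3 eV, via f = E/h).
f_2 = 1.340e21 Hz (from energy = 5.54 MeV, via f = E/h).
Ratio = 2.159e16 / 1.340e21 = 1.61e-5.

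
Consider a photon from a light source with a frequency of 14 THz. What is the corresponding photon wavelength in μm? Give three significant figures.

21.4 μm

Use c = 2.99792458 × 10^8 m/s.
In SI units: f = 14 THz = 1.4 × 10^13 Hz.
For a photon λ = c/f, so λ = 2.141 × 10^-5 m.
Converting to μm: λ = 21.41 μm ≈ 21.4 μm.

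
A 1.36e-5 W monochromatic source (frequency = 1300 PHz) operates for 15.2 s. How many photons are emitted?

Total energy: E_total = P·t = 1.36e-5 × 15.2 = 2.067e-4 J.
Per-photon energy: E = 8.614e-16 J.
N = E_total / E_photon = 2.40e11.

2.40e11 photons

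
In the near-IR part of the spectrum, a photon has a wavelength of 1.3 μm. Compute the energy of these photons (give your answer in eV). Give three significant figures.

Take h = 6.62607015e-34 J·s, c = 2.99792458e8 m/s, 1 eV = 1.602176634e-19 J.
In SI units: λ = 1.3 μm = 1.3e-6 m.
For a photon E = hc/λ, so E = 1.528e-19 J.
Converting to eV: E = 0.9537 eV ≈ 0.954 eV.

0.954 eV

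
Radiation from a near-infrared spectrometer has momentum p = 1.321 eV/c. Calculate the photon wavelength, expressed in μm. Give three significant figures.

0.939 μm

(h = 6.62607015e-34 J·s, c = 2.99792458e8 m/s, 1 eV = 1.602176634e-19 J.)
In SI units: p = 1.321 eV/c = 7.0598e-28 kg·m/s.
Apply λ = h/p: λ = 9.386e-7 m.
Converting to μm: λ = 0.9386 μm ≈ 0.939 μm.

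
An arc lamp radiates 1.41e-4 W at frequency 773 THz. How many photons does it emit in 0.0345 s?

9.50e12 photons

Total energy: E_total = P·t = 1.41e-4 × 0.0345 = 4.865e-6 J.
Per-photon energy: E = 5.122e-19 J.
N = E_total / E_photon = 9.50e12.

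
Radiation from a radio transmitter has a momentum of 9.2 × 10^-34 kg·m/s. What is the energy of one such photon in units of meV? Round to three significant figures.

Use c = 2.99792458 × 10^8 m/s, 1 eV = 1.602176634 × 10^-19 J.
Since E = pc for a photon, E = 2.758 × 10^-25 J.
Converting to meV: E = 0.001721 meV ≈ 1.72 × 10^-3 meV.

1.72 × 10^-3 meV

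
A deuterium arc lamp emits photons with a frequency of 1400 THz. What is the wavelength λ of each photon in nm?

Take c = 2.99792458e8 m/s.
Convert to SI: f = 1400 THz = 1.40e15 Hz.
Apply λ = c/f: λ = 2.141e-7 m.
Converting to nm: λ = 214.1 nm ≈ 214 nm.

214 nm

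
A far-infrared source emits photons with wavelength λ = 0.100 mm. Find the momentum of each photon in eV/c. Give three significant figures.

0.0124 eV/c

In SI units: λ = 0.100 mm = 1.00e-4 m.
Since p = h/λ for a photon, p = 6.626e-30 kg·m/s.
Converting to eV/c: p = 0.01240 eV/c ≈ 0.0124 eV/c.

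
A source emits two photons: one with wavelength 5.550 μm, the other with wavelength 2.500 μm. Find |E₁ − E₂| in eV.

Using E = hc/λ: E₁ = 3.5792 × 10^-20 J, E₂ = 7.9458 × 10^-20 J.
|ΔE| = |3.5792 × 10^-20 − 7.9458 × 10^-20| = 4.37 × 10^-20 J = 0.273 eV.

0.273 eV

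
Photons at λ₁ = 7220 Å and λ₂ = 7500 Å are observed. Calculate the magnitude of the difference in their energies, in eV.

0.0641 eV

Using E = hc/λ: E₁ = 2.751·10^-19 J, E₂ = 2.649·10^-19 J.
|ΔE| = |2.751·10^-19 − 2.649·10^-19| = 1.03·10^-20 J = 0.0641 eV.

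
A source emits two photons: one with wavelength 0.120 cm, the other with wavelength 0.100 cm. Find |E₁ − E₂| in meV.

0.207 meV

Using E = hc/λ: E₁ = 1.655·10^-22 J, E₂ = 1.986·10^-22 J.
|ΔE| = |1.655·10^-22 − 1.986·10^-22| = 3.31·10^-23 J = 0.207 meV.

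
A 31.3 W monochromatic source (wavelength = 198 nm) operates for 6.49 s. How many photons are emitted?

Total energy: E_total = P·t = 31.3 × 6.49 = 203.1 J.
Per-photon energy: E = 1.003e-18 J.
N = E_total / E_photon = 2.02e20.

2.02e20 photons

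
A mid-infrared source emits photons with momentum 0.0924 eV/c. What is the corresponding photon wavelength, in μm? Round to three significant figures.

13.4 μm

In SI units: p = 0.0924 eV/c = 4.9381e-29 kg·m/s.
Since λ = h/p for a photon, λ = 1.342e-5 m.
Converting to μm: λ = 13.42 μm ≈ 13.4 μm.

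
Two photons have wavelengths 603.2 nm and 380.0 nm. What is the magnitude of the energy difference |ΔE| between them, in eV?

1.21 eV

Using E = hc/λ: E₁ = 3.2932·10^-19 J, E₂ = 5.2275·10^-19 J.
|ΔE| = |3.2932·10^-19 − 5.2275·10^-19| = 1.93·10^-19 J = 1.21 eV.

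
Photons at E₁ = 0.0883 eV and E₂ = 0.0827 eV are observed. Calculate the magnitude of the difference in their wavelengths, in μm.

0.951 μm

Using λ = hc/E: λ₁ = 1.404e-5 m, λ₂ = 1.499e-5 m.
|Δλ| = |1.404e-5 − 1.499e-5| = 9.51e-7 m = 0.951 μm.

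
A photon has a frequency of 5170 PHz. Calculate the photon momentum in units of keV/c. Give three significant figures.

Take h = 6.62607015 × 10^-34 J·s, c = 2.99792458 × 10^8 m/s, 1 eV = 1.602176634 × 10^-19 J.
Convert to SI: f = 5170 PHz = 5.17 × 10^18 Hz.
The photon relation is p = hf/c, giving p = 1.143 × 10^-23 kg·m/s.
Converting to keV/c: p = 21.38 keV/c ≈ 21.4 keV/c.

21.4 keV/c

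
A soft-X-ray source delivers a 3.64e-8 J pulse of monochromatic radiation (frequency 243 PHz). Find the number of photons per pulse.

Per-photon energy: E = 1.610e-16 J (from frequency = 243 PHz).
N = E_total / E_photon = 3.64e-8 J / 1.610e-16 J = 2.26e8.

2.26e8 photons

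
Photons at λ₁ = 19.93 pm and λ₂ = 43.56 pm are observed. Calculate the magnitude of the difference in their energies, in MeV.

Using E = hc/λ: E₁ = 9.9671e-15 J, E₂ = 4.5603e-15 J.
|ΔE| = |9.9671e-15 − 4.5603e-15| = 5.41e-15 J = 0.0337 MeV.

0.0337 MeV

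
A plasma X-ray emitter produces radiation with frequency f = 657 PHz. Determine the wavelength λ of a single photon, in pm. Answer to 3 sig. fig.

456 pm

In SI units: f = 657 PHz = 6.57 × 10^17 Hz.
Since λ = c/f for a photon, λ = 4.563 × 10^-10 m.
Converting to pm: λ = 456.3 pm ≈ 456 pm.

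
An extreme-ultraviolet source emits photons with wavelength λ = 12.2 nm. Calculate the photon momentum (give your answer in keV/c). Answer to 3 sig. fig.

0.102 keV/c

Use h = 6.62607015 × 10^-34 J·s, c = 2.99792458 × 10^8 m/s, 1 eV = 1.602176634 × 10^-19 J.
Convert to SI: λ = 12.2 nm = 1.22 × 10^-8 m.
Since p = h/λ for a photon, p = 5.431 × 10^-26 kg·m/s.
Converting to keV/c: p = 0.1016 keV/c ≈ 0.102 keV/c.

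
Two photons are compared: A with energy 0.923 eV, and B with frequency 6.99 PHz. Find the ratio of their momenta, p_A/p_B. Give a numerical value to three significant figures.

0.0319

p_A = 4.933e-28 kg·m/s (from energy = 0.923 eV, via p = E/c).
p_B = 1.545e-26 kg·m/s (from frequency = 6.99 PHz, via p = hf/c).
Ratio = 4.933e-28 / 1.545e-26 = 0.0319.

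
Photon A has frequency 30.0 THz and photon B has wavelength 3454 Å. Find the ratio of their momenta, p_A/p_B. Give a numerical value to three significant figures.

0.0346

p_A = 6.631 × 10^-29 kg·m/s (from frequency = 30.0 THz, via p = hf/c).
p_B = 1.918 × 10^-27 kg·m/s (from wavelength = 3454 Å, via p = h/λ).
Ratio = 6.631 × 10^-29 / 1.918 × 10^-27 = 0.0346.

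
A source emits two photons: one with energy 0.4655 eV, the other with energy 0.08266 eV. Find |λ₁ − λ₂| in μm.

12.3 μm

Using λ = hc/E: λ₁ = 2.6635 × 10^-6 m, λ₂ = 1.4999 × 10^-5 m.
|Δλ| = |2.6635 × 10^-6 − 1.4999 × 10^-5| = 1.23 × 10^-5 m = 12.3 μm.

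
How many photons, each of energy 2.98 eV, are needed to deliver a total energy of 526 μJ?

Per-photon energy: E = 4.774e-19 J (from energy = 2.98 eV).
N = E_total / E_photon = 5.26e-4 J / 4.774e-19 J = 1.10e15.

1.10e15 photons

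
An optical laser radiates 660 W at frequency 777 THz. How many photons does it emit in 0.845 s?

1.08 × 10^21 photons

Total energy: E_total = P·t = 660 × 0.845 = 557.7 J.
Per-photon energy: E = 5.148 × 10^-19 J.
N = E_total / E_photon = 1.08 × 10^21.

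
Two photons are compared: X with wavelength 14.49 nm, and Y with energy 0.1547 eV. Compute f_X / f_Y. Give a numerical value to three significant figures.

f_X = 2.069e16 Hz (from wavelength = 14.49 nm, via f = c/λ).
f_Y = 3.741e13 Hz (from energy = 0.1547 eV, via f = E/h).
Ratio = 2.069e16 / 3.741e13 = 553.

553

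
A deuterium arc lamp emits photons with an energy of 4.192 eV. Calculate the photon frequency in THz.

1010 THz

(h = 6.62607015e-34 J·s, 1 eV = 1.602176634e-19 J.)
In SI units: E = 4.192 eV = 6.7163e-19 J.
For a photon f = E/h, so f = 1.014e15 Hz.
Converting to THz: f = 1014 THz ≈ 1010 THz.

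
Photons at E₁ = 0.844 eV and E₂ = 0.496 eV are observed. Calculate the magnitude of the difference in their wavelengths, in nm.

Using λ = hc/E: λ₁ = 1.469 × 10^-6 m, λ₂ = 2.500 × 10^-6 m.
|Δλ| = |1.469 × 10^-6 − 2.500 × 10^-6| = 1.03 × 10^-6 m = 1030 nm.

1030 nm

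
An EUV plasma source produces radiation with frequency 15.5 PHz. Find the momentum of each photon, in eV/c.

64.1 eV/c

First convert: f = 15.5 PHz = 1.55e16 Hz.
Since p = hf/c for a photon, p = 3.426e-26 kg·m/s.
Converting to eV/c: p = 64.10 eV/c ≈ 64.1 eV/c.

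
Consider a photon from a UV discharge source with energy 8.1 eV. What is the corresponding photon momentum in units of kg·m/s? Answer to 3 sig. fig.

4.33e-27 kg·m/s

First convert: E = 8.1 eV = 1.2978e-18 J.
Since p = E/c for a photon, p = 4.329e-27 kg·m/s.
So p ≈ 4.33e-27 kg·m/s.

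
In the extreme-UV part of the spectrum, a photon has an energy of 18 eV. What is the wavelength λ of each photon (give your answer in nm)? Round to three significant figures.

(h = 6.62607015e-34 J·s, c = 2.99792458e8 m/s, 1 eV = 1.602176634e-19 J.)
Convert to SI: E = 18 eV = 2.8839e-18 J.
For a photon λ = hc/E, so λ = 6.888e-8 m.
Converting to nm: λ = 68.88 nm ≈ 68.9 nm.

68.9 nm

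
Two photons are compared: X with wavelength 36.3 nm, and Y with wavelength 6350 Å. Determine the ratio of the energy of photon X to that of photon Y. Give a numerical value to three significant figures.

17.5

E_X = 5.472 × 10^-18 J (from wavelength = 36.3 nm, via E = hc/λ).
E_Y = 3.128 × 10^-19 J (from wavelength = 6350 Å, via E = hc/λ).
Ratio = 5.472 × 10^-18 / 3.128 × 10^-19 = 17.5.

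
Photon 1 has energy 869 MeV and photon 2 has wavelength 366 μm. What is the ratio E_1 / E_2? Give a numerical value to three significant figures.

E_1 = 1.392e-10 J (from energy = 869 MeV, via E given directly).
E_2 = 5.427e-22 J (from wavelength = 366 μm, via E = hc/λ).
Ratio = 1.392e-10 / 5.427e-22 = 2.57e11.

2.57e11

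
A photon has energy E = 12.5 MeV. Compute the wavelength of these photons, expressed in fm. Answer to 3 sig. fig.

First convert: E = 12.5 MeV = 2.0027e-12 J.
Apply λ = hc/E: λ = 9.919e-14 m.
Converting to fm: λ = 99.19 fm ≈ 99.2 fm.

99.2 fm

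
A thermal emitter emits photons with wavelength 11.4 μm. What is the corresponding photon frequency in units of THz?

26.3 THz

First convert: λ = 11.4 μm = 1.14e-5 m.
Apply f = c/λ: f = 2.630e13 Hz.
Converting to THz: f = 26.30 THz ≈ 26.3 THz.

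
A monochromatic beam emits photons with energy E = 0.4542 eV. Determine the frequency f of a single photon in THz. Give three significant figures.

Use h = 6.62607015e-34 J·s, 1 eV = 1.602176634e-19 J.
First convert: E = 0.4542 eV = 7.2771e-20 J.
Since f = E/h for a photon, f = 1.098e14 Hz.
Converting to THz: f = 109.8 THz ≈ 110 THz.

110 THz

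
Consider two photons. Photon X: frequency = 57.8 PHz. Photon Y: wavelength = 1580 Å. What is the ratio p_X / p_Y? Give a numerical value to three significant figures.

p_X = 1.278 × 10^-25 kg·m/s (from frequency = 57.8 PHz, via p = hf/c).
p_Y = 4.194 × 10^-27 kg·m/s (from wavelength = 1580 Å, via p = h/λ).
Ratio = 1.278 × 10^-25 / 4.194 × 10^-27 = 30.5.

30.5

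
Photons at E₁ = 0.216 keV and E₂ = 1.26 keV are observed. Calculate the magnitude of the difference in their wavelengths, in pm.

4760 pm

Using λ = hc/E: λ₁ = 5.740 × 10^-9 m, λ₂ = 9.840 × 10^-10 m.
|Δλ| = |5.740 × 10^-9 − 9.840 × 10^-10| = 4.76 × 10^-9 m = 4760 pm.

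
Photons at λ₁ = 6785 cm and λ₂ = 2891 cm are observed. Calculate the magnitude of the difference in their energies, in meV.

Using E = hc/λ: E₁ = 2.9277e-27 J, E₂ = 6.8711e-27 J.
|ΔE| = |2.9277e-27 − 6.8711e-27| = 3.94e-27 J = 2.46e-5 meV.

2.46e-5 meV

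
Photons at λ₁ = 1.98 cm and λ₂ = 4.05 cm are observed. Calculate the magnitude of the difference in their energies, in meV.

0.0320 meV

Using E = hc/λ: E₁ = 1.003 × 10^-23 J, E₂ = 4.905 × 10^-24 J.
|ΔE| = |1.003 × 10^-23 − 4.905 × 10^-24| = 5.13 × 10^-24 J = 0.0320 meV.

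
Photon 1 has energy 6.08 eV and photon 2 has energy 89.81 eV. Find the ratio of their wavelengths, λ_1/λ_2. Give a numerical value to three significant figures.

λ_1 = 2.039 × 10^-7 m (from energy = 6.08 eV, via λ = hc/E).
λ_2 = 1.381 × 10^-8 m (from energy = 89.81 eV, via λ = hc/E).
Ratio = 2.039 × 10^-7 / 1.381 × 10^-8 = 14.8.

14.8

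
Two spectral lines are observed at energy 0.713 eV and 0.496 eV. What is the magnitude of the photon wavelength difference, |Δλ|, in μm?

Using λ = hc/E: λ₁ = 1.739 × 10^-6 m, λ₂ = 2.500 × 10^-6 m.
|Δλ| = |1.739 × 10^-6 − 2.500 × 10^-6| = 7.61 × 10^-7 m = 0.761 μm.

0.761 μm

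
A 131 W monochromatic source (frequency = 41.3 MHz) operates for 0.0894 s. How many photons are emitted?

4.28·10^26 photons

Total energy: E_total = P·t = 131 × 0.0894 = 11.71 J.
Per-photon energy: E = 2.737·10^-26 J.
N = E_total / E_photon = 4.28·10^26.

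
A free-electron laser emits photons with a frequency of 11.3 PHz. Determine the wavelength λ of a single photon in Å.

265 Å

First convert: f = 11.3 PHz = 1.13 × 10^16 Hz.
For a photon λ = c/f, so λ = 2.653 × 10^-8 m.
Converting to Å: λ = 265.3 Å ≈ 265 Å.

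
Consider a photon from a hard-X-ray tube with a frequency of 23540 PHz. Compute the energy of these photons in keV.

In SI units: f = 23540 PHz = 2.354e19 Hz.
The photon relation is E = hf, giving E = 1.560e-14 J.
Converting to keV: E = 97.35 keV ≈ 97.4 keV.

97.4 keV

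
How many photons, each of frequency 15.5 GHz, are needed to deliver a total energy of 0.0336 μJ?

Per-photon energy: E = 1.027 × 10^-23 J (from frequency = 15.5 GHz).
N = E_total / E_photon = 3.36 × 10^-8 J / 1.027 × 10^-23 J = 3.27 × 10^15.

3.27 × 10^15 photons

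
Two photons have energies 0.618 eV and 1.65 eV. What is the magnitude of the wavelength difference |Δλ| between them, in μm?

1.25 μm

Using λ = hc/E: λ₁ = 2.006 × 10^-6 m, λ₂ = 7.514 × 10^-7 m.
|Δλ| = |2.006 × 10^-6 − 7.514 × 10^-7| = 1.25 × 10^-6 m = 1.25 μm.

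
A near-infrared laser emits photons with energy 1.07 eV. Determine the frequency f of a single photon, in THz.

259 THz

In SI units: E = 1.07 eV = 1.7143·10^-19 J.
For a photon f = E/h, so f = 2.587·10^14 Hz.
Converting to THz: f = 258.7 THz ≈ 259 THz.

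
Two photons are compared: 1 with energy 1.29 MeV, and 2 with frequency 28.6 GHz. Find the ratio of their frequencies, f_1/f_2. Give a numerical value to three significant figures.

f_1 = 3.119·10^20 Hz (from energy = 1.29 MeV, via f = E/h).
f_2 = 2.860·10^10 Hz (from frequency = 28.6 GHz, via f given directly).
Ratio = 3.119·10^20 / 2.860·10^10 = 1.09·10^10.

1.09·10^10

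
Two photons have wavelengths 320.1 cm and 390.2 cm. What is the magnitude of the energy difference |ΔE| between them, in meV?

Using E = hc/λ: E₁ = 6.2057e-26 J, E₂ = 5.0908e-26 J.
|ΔE| = |6.2057e-26 − 5.0908e-26| = 1.11e-26 J = 6.96e-5 meV.

6.96e-5 meV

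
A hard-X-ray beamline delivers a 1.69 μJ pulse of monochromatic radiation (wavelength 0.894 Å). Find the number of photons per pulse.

Per-photon energy: E = 2.222e-15 J (from wavelength = 0.894 Å).
N = E_total / E_photon = 1.69e-6 J / 2.222e-15 J = 7.61e8.

7.61e8 photons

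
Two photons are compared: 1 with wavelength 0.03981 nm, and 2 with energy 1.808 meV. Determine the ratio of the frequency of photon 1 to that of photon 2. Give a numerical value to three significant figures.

f_1 = 7.531e18 Hz (from wavelength = 0.03981 nm, via f = c/λ).
f_2 = 4.372e11 Hz (from energy = 1.808 meV, via f = E/h).
Ratio = 7.531e18 / 4.372e11 = 1.72e7.

1.72e7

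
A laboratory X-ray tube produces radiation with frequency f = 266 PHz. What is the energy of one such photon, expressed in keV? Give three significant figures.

(h = 6.62607015 × 10^-34 J·s, 1 eV = 1.602176634 × 10^-19 J.)
In SI units: f = 266 PHz = 2.66 × 10^17 Hz.
Since E = hf for a photon, E = 1.763 × 10^-16 J.
Converting to keV: E = 1.100 keV ≈ 1.10 keV.

1.10 keV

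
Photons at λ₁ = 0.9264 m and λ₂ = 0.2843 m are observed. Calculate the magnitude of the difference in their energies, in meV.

3.02e-3 meV

Using E = hc/λ: E₁ = 2.1443e-25 J, E₂ = 6.9871e-25 J.
|ΔE| = |2.1443e-25 − 6.9871e-25| = 4.84e-25 J = 3.02e-3 meV.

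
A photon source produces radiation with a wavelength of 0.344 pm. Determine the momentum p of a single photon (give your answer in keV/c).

(h = 6.62607015·10^-34 J·s, c = 2.99792458·10^8 m/s, 1 eV = 1.602176634·10^-19 J.)
Convert to SI: λ = 0.344 pm = 3.44·10^-13 m.
The photon relation is p = h/λ, giving p = 1.926·10^-21 kg·m/s.
Converting to keV/c: p = 3604 keV/c ≈ 3600 keV/c.

3600 keV/c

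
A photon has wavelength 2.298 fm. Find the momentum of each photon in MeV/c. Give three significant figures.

In SI units: λ = 2.298 fm = 2.298 × 10^-15 m.
Since p = h/λ for a photon, p = 2.883 × 10^-19 kg·m/s.
Converting to MeV/c: p = 539.5 MeV/c ≈ 540 MeV/c.

540 MeV/c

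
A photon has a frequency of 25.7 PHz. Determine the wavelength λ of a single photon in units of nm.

Convert to SI: f = 25.7 PHz = 2.57e16 Hz.
The photon relation is λ = c/f, giving λ = 1.167e-8 m.
Converting to nm: λ = 11.67 nm ≈ 11.7 nm.

11.7 nm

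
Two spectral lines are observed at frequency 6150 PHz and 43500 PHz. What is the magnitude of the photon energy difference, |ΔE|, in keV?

154 keV

Using E = hf: E₁ = 4.075 × 10^-15 J, E₂ = 2.882 × 10^-14 J.
|ΔE| = |4.075 × 10^-15 − 2.882 × 10^-14| = 2.47 × 10^-14 J = 154 keV.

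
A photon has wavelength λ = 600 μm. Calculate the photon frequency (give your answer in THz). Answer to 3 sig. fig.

0.500 THz

First convert: λ = 600 μm = 6.0e-4 m.
The photon relation is f = c/λ, giving f = 4.997e11 Hz.
Converting to THz: f = 0.4997 THz ≈ 0.500 THz.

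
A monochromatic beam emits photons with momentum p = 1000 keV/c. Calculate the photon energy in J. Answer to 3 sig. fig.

1.60·10^-13 J

First convert: p = 1000 keV/c = 5.3443·10^-22 kg·m/s.
Since E = pc for a photon, E = 1.602·10^-13 J.
So E ≈ 1.60·10^-13 J.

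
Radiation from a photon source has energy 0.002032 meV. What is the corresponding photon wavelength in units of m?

Use h = 6.62607015·10^-34 J·s, c = 2.99792458·10^8 m/s, 1 eV = 1.602176634·10^-19 J.
In SI units: E = 0.002032 meV = 3.2556·10^-25 J.
Since λ = hc/E for a photon, λ = 0.6102 m.
So λ ≈ 0.610 m.

0.610 m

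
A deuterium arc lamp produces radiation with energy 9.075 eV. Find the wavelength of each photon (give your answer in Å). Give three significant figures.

Use h = 6.62607015 × 10^-34 J·s, c = 2.99792458 × 10^8 m/s, 1 eV = 1.602176634 × 10^-19 J.
In SI units: E = 9.075 eV = 1.4540 × 10^-18 J.
Since λ = hc/E for a photon, λ = 1.366 × 10^-7 m.
Converting to Å: λ = 1366 Å ≈ 1370 Å.

1370 Å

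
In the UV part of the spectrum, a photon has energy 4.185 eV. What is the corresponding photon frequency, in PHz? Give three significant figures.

Take h = 6.62607015 × 10^-34 J·s, 1 eV = 1.602176634 × 10^-19 J.
First convert: E = 4.185 eV = 6.7051 × 10^-19 J.
Apply f = E/h: f = 1.012 × 10^15 Hz.
Converting to PHz: f = 1.012 PHz ≈ 1.01 PHz.

1.01 PHz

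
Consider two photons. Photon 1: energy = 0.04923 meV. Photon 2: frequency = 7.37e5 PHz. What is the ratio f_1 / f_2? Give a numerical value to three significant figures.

f_1 = 1.190e10 Hz (from energy = 0.04923 meV, via f = E/h).
f_2 = 7.370e20 Hz (from frequency = 7.37e5 PHz, via f given directly).
Ratio = 1.190e10 / 7.370e20 = 1.62e-11.

1.62e-11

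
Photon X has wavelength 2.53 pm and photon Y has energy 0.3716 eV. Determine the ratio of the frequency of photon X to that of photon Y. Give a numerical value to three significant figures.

1.32·10^6

f_X = 1.185·10^20 Hz (from wavelength = 2.53 pm, via f = c/λ).
f_Y = 8.985·10^13 Hz (from energy = 0.3716 eV, via f = E/h).
Ratio = 1.185·10^20 / 8.985·10^13 = 1.32·10^6.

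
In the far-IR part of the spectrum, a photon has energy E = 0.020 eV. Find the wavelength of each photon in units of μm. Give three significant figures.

(h = 6.62607015 × 10^-34 J·s, c = 2.99792458 × 10^8 m/s, 1 eV = 1.602176634 × 10^-19 J.)
Convert to SI: E = 0.020 eV = 3.2044 × 10^-21 J.
Since λ = hc/E for a photon, λ = 6.199 × 10^-5 m.
Converting to μm: λ = 61.99 μm ≈ 62.0 μm.

62.0 μm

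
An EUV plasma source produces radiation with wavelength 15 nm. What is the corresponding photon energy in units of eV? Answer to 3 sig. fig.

82.7 eV

Convert to SI: λ = 15 nm = 1.5e-8 m.
The photon relation is E = hc/λ, giving E = 1.324e-17 J.
Converting to eV: E = 82.66 eV ≈ 82.7 eV.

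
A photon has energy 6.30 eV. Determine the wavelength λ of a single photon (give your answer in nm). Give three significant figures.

197 nm

In SI units: E = 6.30 eV = 1.0094e-18 J.
The photon relation is λ = hc/E, giving λ = 1.968e-7 m.
Converting to nm: λ = 196.8 nm ≈ 197 nm.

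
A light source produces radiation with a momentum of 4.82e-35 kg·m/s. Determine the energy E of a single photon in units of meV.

9.02e-5 meV

The photon relation is E = pc, giving E = 1.445e-26 J.
Converting to meV: E = 9.019e-5 meV ≈ 9.02e-5 meV.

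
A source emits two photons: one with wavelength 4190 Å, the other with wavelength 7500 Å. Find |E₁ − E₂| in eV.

Using E = hc/λ: E₁ = 4.741 × 10^-19 J, E₂ = 2.649 × 10^-19 J.
|ΔE| = |4.741 × 10^-19 − 2.649 × 10^-19| = 2.09 × 10^-19 J = 1.31 eV.

1.31 eV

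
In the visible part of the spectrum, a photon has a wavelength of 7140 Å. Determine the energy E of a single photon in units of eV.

First convert: λ = 7140 Å = 7.14 × 10^-7 m.
Apply E = hc/λ: E = 2.782 × 10^-19 J.
Converting to eV: E = 1.736 eV ≈ 1.74 eV.

1.74 eV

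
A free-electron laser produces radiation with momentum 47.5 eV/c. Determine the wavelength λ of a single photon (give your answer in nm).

Use h = 6.62607015 × 10^-34 J·s, c = 2.99792458 × 10^8 m/s, 1 eV = 1.602176634 × 10^-19 J.
In SI units: p = 47.5 eV/c = 2.5385 × 10^-26 kg·m/s.
Apply λ = h/p: λ = 2.610 × 10^-8 m.
Converting to nm: λ = 26.10 nm ≈ 26.1 nm.

26.1 nm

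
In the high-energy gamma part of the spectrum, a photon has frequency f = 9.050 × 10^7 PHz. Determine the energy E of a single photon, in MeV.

374 MeV

In SI units: f = 9.050 × 10^7 PHz = 9.050 × 10^22 Hz.
Since E = hf for a photon, E = 5.997 × 10^-11 J.
Converting to MeV: E = 374.3 MeV ≈ 374 MeV.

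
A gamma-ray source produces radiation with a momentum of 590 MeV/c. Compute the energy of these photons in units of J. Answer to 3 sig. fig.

In SI units: p = 590 MeV/c = 3.1531 × 10^-19 kg·m/s.
For a photon E = pc, so E = 9.453 × 10^-11 J.
So E ≈ 9.45 × 10^-11 J.

9.45 × 10^-11 J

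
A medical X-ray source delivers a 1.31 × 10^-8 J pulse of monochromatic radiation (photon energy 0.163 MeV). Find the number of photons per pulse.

Per-photon energy: E = 2.612 × 10^-14 J (from energy = 0.163 MeV).
N = E_total / E_photon = 1.31 × 10^-8 J / 2.612 × 10^-14 J = 5.02 × 10^5.

5.02 × 10^5 photons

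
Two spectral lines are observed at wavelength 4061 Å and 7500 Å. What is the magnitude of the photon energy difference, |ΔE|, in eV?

Using E = hc/λ: E₁ = 4.8915e-19 J, E₂ = 2.6486e-19 J.
|ΔE| = |4.8915e-19 − 2.6486e-19| = 2.24e-19 J = 1.40 eV.

1.40 eV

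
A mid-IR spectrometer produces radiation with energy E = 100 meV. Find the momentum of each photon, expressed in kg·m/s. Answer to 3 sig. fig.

5.34 × 10^-29 kg·m/s

Convert to SI: E = 100 meV = 1.6022 × 10^-20 J.
Apply p = E/c: p = 5.344 × 10^-29 kg·m/s.
So p ≈ 5.34 × 10^-29 kg·m/s.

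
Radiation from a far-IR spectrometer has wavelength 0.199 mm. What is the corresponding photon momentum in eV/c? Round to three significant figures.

6.23e-3 eV/c

Convert to SI: λ = 0.199 mm = 1.99e-4 m.
For a photon p = h/λ, so p = 3.330e-30 kg·m/s.
Converting to eV/c: p = 0.006230 eV/c ≈ 6.23e-3 eV/c.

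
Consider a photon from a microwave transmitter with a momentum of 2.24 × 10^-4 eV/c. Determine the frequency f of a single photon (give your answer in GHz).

54.2 GHz

Take h = 6.62607015 × 10^-34 J·s, c = 2.99792458 × 10^8 m/s, 1 eV = 1.602176634 × 10^-19 J.
In SI units: p = 2.24 × 10^-4 eV/c = 1.1971 × 10^-31 kg·m/s.
For a photon f = pc/h, so f = 5.416 × 10^10 Hz.
Converting to GHz: f = 54.16 GHz ≈ 54.2 GHz.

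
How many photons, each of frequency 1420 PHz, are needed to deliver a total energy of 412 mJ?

Per-photon energy: E = 9.409e-16 J (from frequency = 1420 PHz).
N = E_total / E_photon = 0.412 J / 9.409e-16 J = 4.38e14.

4.38e14 photons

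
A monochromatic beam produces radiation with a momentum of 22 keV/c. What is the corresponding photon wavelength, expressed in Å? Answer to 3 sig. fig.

0.564 Å

First convert: p = 22 keV/c = 1.1757 × 10^-23 kg·m/s.
For a photon λ = h/p, so λ = 5.636 × 10^-11 m.
Converting to Å: λ = 0.5636 Å ≈ 0.564 Å.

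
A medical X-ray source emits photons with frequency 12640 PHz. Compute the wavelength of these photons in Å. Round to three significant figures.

In SI units: f = 12640 PHz = 1.264 × 10^19 Hz.
For a photon λ = c/f, so λ = 2.372 × 10^-11 m.
Converting to Å: λ = 0.2372 Å ≈ 0.237 Å.

0.237 Å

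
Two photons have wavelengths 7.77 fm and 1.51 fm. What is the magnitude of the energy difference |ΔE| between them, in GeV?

Using E = hc/λ: E₁ = 2.557e-11 J, E₂ = 1.316e-10 J.
|ΔE| = |2.557e-11 − 1.316e-10| = 1.06e-10 J = 0.662 GeV.

0.662 GeV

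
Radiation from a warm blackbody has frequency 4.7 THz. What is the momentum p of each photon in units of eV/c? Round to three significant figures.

0.0194 eV/c

In SI units: f = 4.7 THz = 4.7e12 Hz.
Since p = hf/c for a photon, p = 1.039e-29 kg·m/s.
Converting to eV/c: p = 0.01944 eV/c ≈ 0.0194 eV/c.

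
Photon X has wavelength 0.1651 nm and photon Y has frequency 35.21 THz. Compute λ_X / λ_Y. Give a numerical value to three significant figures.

1.94e-5

λ_X = 1.651e-10 m (from wavelength = 0.1651 nm, via λ given directly).
λ_Y = 8.514e-6 m (from frequency = 35.21 THz, via λ = c/f).
Ratio = 1.651e-10 / 8.514e-6 = 1.94e-5.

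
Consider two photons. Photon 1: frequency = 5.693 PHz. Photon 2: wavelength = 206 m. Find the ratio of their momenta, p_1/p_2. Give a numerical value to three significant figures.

p_1 = 1.258 × 10^-26 kg·m/s (from frequency = 5.693 PHz, via p = hf/c).
p_2 = 3.217 × 10^-36 kg·m/s (from wavelength = 206 m, via p = h/λ).
Ratio = 1.258 × 10^-26 / 3.217 × 10^-36 = 3.91 × 10^9.

3.91 × 10^9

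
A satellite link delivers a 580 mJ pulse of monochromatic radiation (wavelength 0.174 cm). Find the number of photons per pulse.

Per-photon energy: E = 1.142e-22 J (from wavelength = 0.174 cm).
N = E_total / E_photon = 0.580 J / 1.142e-22 J = 5.08e21.

5.08e21 photons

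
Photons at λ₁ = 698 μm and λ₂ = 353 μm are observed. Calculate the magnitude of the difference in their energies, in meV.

1.74 meV

Using E = hc/λ: E₁ = 2.846e-22 J, E₂ = 5.627e-22 J.
|ΔE| = |2.846e-22 − 5.627e-22| = 2.78e-22 J = 1.74 meV.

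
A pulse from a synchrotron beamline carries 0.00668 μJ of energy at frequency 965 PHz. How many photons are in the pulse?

Per-photon energy: E = 6.394e-16 J (from frequency = 965 PHz).
N = E_total / E_photon = 6.68e-9 J / 6.394e-16 J = 1.04e7.

1.04e7 photons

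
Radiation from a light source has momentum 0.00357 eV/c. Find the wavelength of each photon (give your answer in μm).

Convert to SI: p = 0.00357 eV/c = 1.9079e-30 kg·m/s.
Apply λ = h/p: λ = 3.473e-4 m.
Converting to μm: λ = 347.3 μm ≈ 347 μm.

347 μm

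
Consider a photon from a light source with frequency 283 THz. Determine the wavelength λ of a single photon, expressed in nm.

In SI units: f = 283 THz = 2.83·10^14 Hz.
Since λ = c/f for a photon, λ = 1.059·10^-6 m.
Converting to nm: λ = 1059 nm ≈ 1060 nm.

1060 nm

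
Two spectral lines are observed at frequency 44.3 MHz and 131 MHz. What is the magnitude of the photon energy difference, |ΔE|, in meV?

3.59e-4 meV

Using E = hf: E₁ = 2.935e-26 J, E₂ = 8.680e-26 J.
|ΔE| = |2.935e-26 − 8.680e-26| = 5.74e-26 J = 3.59e-4 meV.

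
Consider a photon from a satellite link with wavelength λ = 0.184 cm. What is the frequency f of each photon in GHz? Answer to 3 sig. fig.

(c = 2.99792458e8 m/s.)
First convert: λ = 0.184 cm = 0.00184 m.
For a photon f = c/λ, so f = 1.629e11 Hz.
Converting to GHz: f = 162.9 GHz ≈ 163 GHz.

163 GHz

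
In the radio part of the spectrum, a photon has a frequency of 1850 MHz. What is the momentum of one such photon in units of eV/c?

(h = 6.62607015 × 10^-34 J·s, c = 2.99792458 × 10^8 m/s, 1 eV = 1.602176634 × 10^-19 J.)
In SI units: f = 1850 MHz = 1.85 × 10^9 Hz.
Apply p = hf/c: p = 4.089 × 10^-33 kg·m/s.
Converting to eV/c: p = 7.651 × 10^-6 eV/c ≈ 7.65 × 10^-6 eV/c.

7.65 × 10^-6 eV/c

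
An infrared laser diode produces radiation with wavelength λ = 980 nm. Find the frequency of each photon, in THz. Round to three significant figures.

Use c = 2.99792458 × 10^8 m/s.
Convert to SI: λ = 980 nm = 9.8 × 10^-7 m.
For a photon f = c/λ, so f = 3.059 × 10^14 Hz.
Converting to THz: f = 305.9 THz ≈ 306 THz.

306 THz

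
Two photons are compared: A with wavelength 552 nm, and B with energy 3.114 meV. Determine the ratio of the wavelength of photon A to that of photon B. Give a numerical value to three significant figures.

λ_A = 5.520e-7 m (from wavelength = 552 nm, via λ given directly).
λ_B = 3.982e-4 m (from energy = 3.114 meV, via λ = hc/E).
Ratio = 5.520e-7 / 3.982e-4 = 1.39e-3.

1.39e-3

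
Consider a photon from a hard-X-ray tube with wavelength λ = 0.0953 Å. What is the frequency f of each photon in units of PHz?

First convert: λ = 0.0953 Å = 9.53·10^-12 m.
The photon relation is f = c/λ, giving f = 3.146·10^19 Hz.
Converting to PHz: f = 31460 PHz ≈ 3.15·10^4 PHz.

3.15·10^4 PHz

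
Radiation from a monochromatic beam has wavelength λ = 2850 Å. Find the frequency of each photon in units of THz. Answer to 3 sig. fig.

1050 THz

(c = 2.99792458 × 10^8 m/s.)
Convert to SI: λ = 2850 Å = 2.85 × 10^-7 m.
Since f = c/λ for a photon, f = 1.052 × 10^15 Hz.
Converting to THz: f = 1052 THz ≈ 1050 THz.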